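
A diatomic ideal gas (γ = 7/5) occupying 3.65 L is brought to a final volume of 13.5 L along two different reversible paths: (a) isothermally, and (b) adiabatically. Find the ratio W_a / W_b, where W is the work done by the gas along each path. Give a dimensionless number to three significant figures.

Path (a) isothermal: W = P₁V₁ ln(V₂/V₁) → W_a/(P₁V₁) = 1.308.
Path (b) adiabatic: W = P₁V₁(1 − (V₁/V₂)^(γ−1))/(γ−1) → W_b/(P₁V₁) = 1.018.
W_a / W_b = 1.308 / 1.018 = 1.284.

W_a / W_b ≈ 1.28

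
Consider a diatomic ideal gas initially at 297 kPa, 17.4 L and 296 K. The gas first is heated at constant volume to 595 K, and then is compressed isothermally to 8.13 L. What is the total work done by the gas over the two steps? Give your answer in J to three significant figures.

Step 1 (isochoric): W = 0 (constant volume).
After step 1: P = 597 kPa (V unchanged).
Step 2 (isothermal): W = P₁V₁ ln(V₂/V₁) = (10388) ln(8.13/17.4) = -7904 J.
W_total = 0 − 7904 = -7904 J.

W_total ≈ -7900 J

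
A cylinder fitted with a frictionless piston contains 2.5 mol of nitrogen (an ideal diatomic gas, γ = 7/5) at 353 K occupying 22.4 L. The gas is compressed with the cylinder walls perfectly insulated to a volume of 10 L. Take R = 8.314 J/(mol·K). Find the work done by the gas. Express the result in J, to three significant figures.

Adiabatic: TV^(γ−1) = const with γ = 7/5.
T₂ = T₁ (V₁/V₂)^(γ−1) = 353 × (22.4/10)^0.4 = 353 × 1.381 = 487.4 K.
W_by = nCᵥ(T₁ − T₂) = (2.5)(20.79)(353 − 487.4) = -6983 J.

W ≈ -6980 J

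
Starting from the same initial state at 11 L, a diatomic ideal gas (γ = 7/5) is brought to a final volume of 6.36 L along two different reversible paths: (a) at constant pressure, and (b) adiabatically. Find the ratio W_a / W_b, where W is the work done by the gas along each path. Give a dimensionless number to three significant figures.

Path (a) isobaric: W = P₁(V₂ − V₁) → W_a/(P₁V₁) = -0.4218.
Path (b) adiabatic: W = P₁V₁(1 − (V₁/V₂)^(γ−1))/(γ−1) → W_b/(P₁V₁) = -0.6125.
W_a / W_b = -0.4218 / -0.6125 = 0.6886.

W_a / W_b ≈ 0.689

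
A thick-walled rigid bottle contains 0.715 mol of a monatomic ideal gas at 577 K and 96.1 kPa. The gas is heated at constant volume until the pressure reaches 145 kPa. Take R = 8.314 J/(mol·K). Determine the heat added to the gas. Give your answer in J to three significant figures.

Constant volume ⇒ W = 0, so Q = ΔU = nCᵥΔT with Cᵥ = 3R/2 = 12.47 J/(mol·K).
At constant V, T₂/T₁ = P₂/P₁ ⇒ ΔT = T₁(P₂/P₁ − 1) = 577·(145/96.1 − 1) = 293.6 K.
ΔU = (0.715)(12.47)(293.6) = 2618 J.

Q ≈ 2620 J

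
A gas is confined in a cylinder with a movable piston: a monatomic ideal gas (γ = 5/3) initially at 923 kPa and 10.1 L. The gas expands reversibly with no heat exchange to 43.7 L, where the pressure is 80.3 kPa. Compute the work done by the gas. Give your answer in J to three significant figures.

W ≈ 8720 J

Adiabatic: W = (P₁V₁ − P₂V₂)/(γ − 1) with γ = 5/3.
P₁V₁ = 9322 J, P₂V₂ = 3509 J.
W = (9322 − 3509) / 0.6667 = 8720 J.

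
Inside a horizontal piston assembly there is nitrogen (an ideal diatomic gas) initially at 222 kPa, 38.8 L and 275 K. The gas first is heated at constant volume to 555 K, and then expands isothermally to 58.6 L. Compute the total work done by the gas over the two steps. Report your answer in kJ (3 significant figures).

Step 1 (isochoric): W = 0 (constant volume).
After step 1: P = 448 kPa (V unchanged).
Step 2 (isothermal): W = P₁V₁ ln(V₂/V₁) = (17384) ln(58.6/38.8) = 7168 J.
W_total = 0 + 7168 = 7168 J.

W_total ≈ 7.17 kJ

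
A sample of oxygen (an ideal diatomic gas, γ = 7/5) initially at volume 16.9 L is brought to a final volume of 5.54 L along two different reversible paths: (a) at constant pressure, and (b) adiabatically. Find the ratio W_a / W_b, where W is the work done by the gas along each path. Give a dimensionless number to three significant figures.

Path (a) isobaric: W = P₁(V₂ − V₁) → W_a/(P₁V₁) = -0.6722.
Path (b) adiabatic: W = P₁V₁(1 − (V₁/V₂)^(γ−1))/(γ−1) → W_b/(P₁V₁) = -1.406.
W_a / W_b = -0.6722 / -1.406 = 0.4782.

W_a / W_b ≈ 0.478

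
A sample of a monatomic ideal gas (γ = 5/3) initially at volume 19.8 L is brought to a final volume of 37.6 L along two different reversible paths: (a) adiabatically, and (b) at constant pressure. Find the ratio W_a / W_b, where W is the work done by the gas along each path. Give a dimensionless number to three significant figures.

W_a / W_b ≈ 0.580

Path (a) adiabatic: W = P₁V₁(1 − (V₁/V₂)^(γ−1))/(γ−1) → W_a/(P₁V₁) = 0.5218.
Path (b) isobaric: W = P₁(V₂ − V₁) → W_b/(P₁V₁) = 0.899.
W_a / W_b = 0.5218 / 0.899 = 0.5805.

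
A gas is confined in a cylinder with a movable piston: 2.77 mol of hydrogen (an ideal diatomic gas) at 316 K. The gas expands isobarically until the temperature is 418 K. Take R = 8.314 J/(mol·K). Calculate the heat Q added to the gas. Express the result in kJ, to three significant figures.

Isobaric: W = nRΔT = (2.77)(8.314)(102) = 2349 J.
ΔU = nCᵥΔT with Cᵥ = 5R/2: ΔU = (2.77)(20.79)(102) = 5873 J.
Q = ΔU + W = 5873 + 2349 = 8222 J.

Q ≈ 8.22 kJ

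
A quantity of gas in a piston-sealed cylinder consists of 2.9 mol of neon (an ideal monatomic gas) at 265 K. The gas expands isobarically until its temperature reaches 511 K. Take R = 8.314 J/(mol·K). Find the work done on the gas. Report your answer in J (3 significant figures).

Isobaric: W = P ΔV = nR ΔT.
W = (2.9)(8.314)(511 − 265) = 5931 J.
Work on gas = −W_by = -5931 J.

W ≈ -5930 J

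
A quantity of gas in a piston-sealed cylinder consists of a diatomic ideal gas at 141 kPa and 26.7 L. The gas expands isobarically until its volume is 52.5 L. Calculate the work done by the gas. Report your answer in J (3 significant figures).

Isobaric: W = P ΔV.
W = (141 kPa)(52.5 − 26.7 L) = (141)(25.8) = 3638 J.

W ≈ 3640 J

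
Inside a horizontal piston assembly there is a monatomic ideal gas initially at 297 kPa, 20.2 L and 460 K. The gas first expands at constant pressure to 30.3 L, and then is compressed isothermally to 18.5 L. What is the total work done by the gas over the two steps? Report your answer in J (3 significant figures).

Step 1 (isobaric): W = PΔV = (297 kPa)(30.3 − 20.2 L) = 3000 J.
After step 1: P = 297 kPa, V = 30.3 L, T = 690 K.
Step 2 (isothermal): W = P₁V₁ ln(V₂/V₁) = (8999) ln(18.5/30.3) = -4440 J.
W_total = 3000 − 4440 = -1440 J.

W_total ≈ -1440 J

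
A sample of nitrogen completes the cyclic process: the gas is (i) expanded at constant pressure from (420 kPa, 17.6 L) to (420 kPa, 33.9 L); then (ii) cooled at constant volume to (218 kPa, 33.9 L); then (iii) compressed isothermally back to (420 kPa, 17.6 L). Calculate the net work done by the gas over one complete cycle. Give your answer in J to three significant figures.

W_net ≈ 2000 J

Leg (i): W = PΔV = (420)(33.9 − 17.6) = 6846 J.
Leg (ii): W = 0.
Leg (iii): W = PᵢVᵢ ln(V_f/Vᵢ) = (7390) ln(17.6/33.9) = -4844 J.
W_net = 6846 − 4844 = 2002 J.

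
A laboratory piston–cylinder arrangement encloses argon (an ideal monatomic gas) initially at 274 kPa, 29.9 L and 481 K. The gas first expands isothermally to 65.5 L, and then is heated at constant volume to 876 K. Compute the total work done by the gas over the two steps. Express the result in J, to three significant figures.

Step 1 (isothermal): W = P₁V₁ ln(V₂/V₁) = (8193) ln(65.5/29.9) = 6425 J.
Step 2 (isochoric): W = 0 (constant volume).
W_total = 6425 + 0 = 6425 J.

W_total ≈ 6420 J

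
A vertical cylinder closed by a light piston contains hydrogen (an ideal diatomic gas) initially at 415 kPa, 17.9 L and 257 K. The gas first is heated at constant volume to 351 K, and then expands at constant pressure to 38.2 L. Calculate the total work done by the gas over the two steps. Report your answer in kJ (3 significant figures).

Step 1 (isochoric): W = 0 (constant volume).
After step 1: P = 566.8 kPa (V unchanged).
Step 2 (isobaric): W = PΔV = (566.8 kPa)(38.2 − 17.9 L) = 11506 J.
W_total = 0 + 11506 = 11506 J.

W_total ≈ 11.5 kJ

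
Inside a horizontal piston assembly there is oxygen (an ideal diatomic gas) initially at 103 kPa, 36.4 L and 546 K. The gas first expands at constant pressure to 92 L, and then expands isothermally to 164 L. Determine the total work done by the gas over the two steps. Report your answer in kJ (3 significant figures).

W_total ≈ 11.2 kJ

Step 1 (isobaric): W = PΔV = (103 kPa)(92 − 36.4 L) = 5727 J.
After step 1: P = 103 kPa, V = 92 L, T = 1380 K.
Step 2 (isothermal): W = P₁V₁ ln(V₂/V₁) = (9476) ln(164/92) = 5478 J.
W_total = 5727 + 5478 = 11205 J.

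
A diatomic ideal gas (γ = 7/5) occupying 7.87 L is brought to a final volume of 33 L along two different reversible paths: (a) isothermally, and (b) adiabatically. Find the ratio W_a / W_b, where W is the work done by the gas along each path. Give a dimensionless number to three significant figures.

W_a / W_b ≈ 1.31

Path (a) isothermal: W = P₁V₁ ln(V₂/V₁) → W_a/(P₁V₁) = 1.433.
Path (b) adiabatic: W = P₁V₁(1 − (V₁/V₂)^(γ−1))/(γ−1) → W_b/(P₁V₁) = 1.091.
W_a / W_b = 1.433 / 1.091 = 1.314.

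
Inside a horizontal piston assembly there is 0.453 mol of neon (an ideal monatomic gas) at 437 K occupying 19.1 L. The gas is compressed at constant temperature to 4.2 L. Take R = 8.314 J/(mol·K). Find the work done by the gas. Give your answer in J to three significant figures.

W ≈ -2490 J

Isothermal: W = nRT ln(V₂/V₁).
W = (0.453)(8.314)(437) × ln(4.2/19.1)
  = 1646 × -1.515
W_by_gas = -2493 J.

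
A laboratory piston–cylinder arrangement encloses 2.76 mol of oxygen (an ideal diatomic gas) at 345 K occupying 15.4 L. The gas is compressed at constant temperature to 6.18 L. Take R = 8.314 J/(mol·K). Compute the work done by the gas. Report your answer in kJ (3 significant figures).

Isothermal: W = nRT ln(V₂/V₁).
W = (2.76)(8.314)(345) × ln(6.18/15.4)
  = 7917 × -0.913
W_by_gas = -7228 J.

W ≈ -7.23 kJ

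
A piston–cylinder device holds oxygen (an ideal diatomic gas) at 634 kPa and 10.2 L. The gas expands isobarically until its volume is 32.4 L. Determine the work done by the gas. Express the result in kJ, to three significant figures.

Isobaric: W = P ΔV.
W = (634 kPa)(32.4 − 10.2 L) = (634)(22.2) = 14075 J.

W ≈ 14.1 kJ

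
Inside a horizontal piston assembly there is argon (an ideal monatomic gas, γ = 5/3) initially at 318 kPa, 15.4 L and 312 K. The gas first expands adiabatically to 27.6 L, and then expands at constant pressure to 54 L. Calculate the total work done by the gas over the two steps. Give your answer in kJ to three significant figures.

Step 1 (adiabatic): W = (P₁V₁ − P₂V₂)/(γ−1) = (4897 − 3319)/0.667 = 2367 J.
After step 1: P = 120.3 kPa, V = 27.6 L, T = 211.5 K.
Step 2 (isobaric): W = PΔV = (120.3 kPa)(54 − 27.6 L) = 3175 J.
W_total = 2367 + 3175 = 5542 J.

W_total ≈ 5.54 kJ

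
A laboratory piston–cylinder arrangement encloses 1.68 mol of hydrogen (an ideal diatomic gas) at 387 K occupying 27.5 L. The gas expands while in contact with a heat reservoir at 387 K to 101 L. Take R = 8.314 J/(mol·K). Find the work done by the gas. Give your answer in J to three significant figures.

Isothermal: W = nRT ln(V₂/V₁).
W = (1.68)(8.314)(387) × ln(101/27.5)
  = 5405 × 1.301
W_by_gas = 7032 J.

W ≈ 7030 J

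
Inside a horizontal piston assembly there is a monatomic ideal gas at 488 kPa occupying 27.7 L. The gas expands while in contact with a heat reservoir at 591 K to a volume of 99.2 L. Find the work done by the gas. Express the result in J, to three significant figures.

W ≈ 17200 J

Isothermal: W = nRT ln(V₂/V₁) = P₁V₁ ln(V₂/V₁).
P₁V₁ = (488 kPa)(27.7 L) = 13518 J.
W = 13518 × ln(99.2/27.7) = 13518 × 1.276
W_by_gas = 17244 J.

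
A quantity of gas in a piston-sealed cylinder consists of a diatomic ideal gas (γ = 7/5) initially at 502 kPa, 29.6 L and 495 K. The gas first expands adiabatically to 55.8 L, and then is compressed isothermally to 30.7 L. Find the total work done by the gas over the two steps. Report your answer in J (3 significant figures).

Step 1 (adiabatic): W = (P₁V₁ − P₂V₂)/(γ−1) = (14859 − 11531)/0.4 = 8321 J.
After step 1: P = 206.6 kPa, V = 55.8 L, T = 384.1 K.
Step 2 (isothermal): W = P₁V₁ ln(V₂/V₁) = (11531) ln(30.7/55.8) = -6890 J.
W_total = 8321 − 6890 = 1431 J.

W_total ≈ 1430 J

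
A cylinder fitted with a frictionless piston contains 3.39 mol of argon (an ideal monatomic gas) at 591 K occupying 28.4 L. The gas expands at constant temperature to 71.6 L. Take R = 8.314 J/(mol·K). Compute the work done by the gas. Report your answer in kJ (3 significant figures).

Isothermal: W = nRT ln(V₂/V₁).
W = (3.39)(8.314)(591) × ln(71.6/28.4)
  = 16657 × 0.9247
W_by_gas = 15403 J.

W ≈ 15.4 kJ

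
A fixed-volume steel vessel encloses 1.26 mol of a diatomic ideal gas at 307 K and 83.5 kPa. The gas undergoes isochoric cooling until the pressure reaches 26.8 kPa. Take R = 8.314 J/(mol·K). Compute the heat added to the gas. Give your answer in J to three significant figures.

Constant volume ⇒ W = 0, so Q = ΔU = nCᵥΔT with Cᵥ = 5R/2 = 20.79 J/(mol·K).
At constant V, T₂/T₁ = P₂/P₁ ⇒ ΔT = T₁(P₂/P₁ − 1) = 307·(26.8/83.5 − 1) = -208.5 K.
ΔU = (1.26)(20.79)(-208.5) = -5460 J.

Q ≈ -5460 J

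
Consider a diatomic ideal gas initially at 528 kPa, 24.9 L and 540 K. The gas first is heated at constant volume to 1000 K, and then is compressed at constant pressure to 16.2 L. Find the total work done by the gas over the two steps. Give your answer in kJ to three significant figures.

W_total ≈ -8.51 kJ

Step 1 (isochoric): W = 0 (constant volume).
After step 1: P = 977.8 kPa (V unchanged).
Step 2 (isobaric): W = PΔV = (977.8 kPa)(16.2 − 24.9 L) = -8507 J.
W_total = 0 − 8507 = -8507 J.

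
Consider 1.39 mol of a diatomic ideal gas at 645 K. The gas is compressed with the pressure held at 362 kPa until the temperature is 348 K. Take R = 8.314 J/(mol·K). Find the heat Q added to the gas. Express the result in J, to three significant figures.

Q ≈ -12000 J

Isobaric: W = nRΔT = (1.39)(8.314)(-297) = -3432 J.
ΔU = nCᵥΔT with Cᵥ = 5R/2: ΔU = (1.39)(20.79)(-297) = -8581 J.
Q = ΔU + W = -8581 − 3432 = -12013 J.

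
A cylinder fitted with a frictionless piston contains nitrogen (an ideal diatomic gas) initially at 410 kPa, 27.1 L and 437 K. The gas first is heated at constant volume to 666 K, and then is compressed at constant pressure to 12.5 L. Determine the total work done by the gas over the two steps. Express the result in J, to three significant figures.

Step 1 (isochoric): W = 0 (constant volume).
After step 1: P = 624.9 kPa (V unchanged).
Step 2 (isobaric): W = PΔV = (624.9 kPa)(12.5 − 27.1 L) = -9123 J.
W_total = 0 − 9123 = -9123 J.

W_total ≈ -9120 J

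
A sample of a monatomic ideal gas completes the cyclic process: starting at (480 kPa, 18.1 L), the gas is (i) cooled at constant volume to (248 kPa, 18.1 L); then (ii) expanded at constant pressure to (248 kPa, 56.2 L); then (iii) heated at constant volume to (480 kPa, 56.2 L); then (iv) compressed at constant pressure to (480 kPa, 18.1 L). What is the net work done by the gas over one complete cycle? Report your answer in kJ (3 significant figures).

W_net ≈ -8.84 kJ

Constant-volume legs do no work.
W(ii) = (248)(56.2 − 18.1) = 9449 J; W(iv) = (480)(18.1 − 56.2) = -18288 J.
W_net = 9449 − 18288 = -8839 J (the counter-clockwise enclosed area).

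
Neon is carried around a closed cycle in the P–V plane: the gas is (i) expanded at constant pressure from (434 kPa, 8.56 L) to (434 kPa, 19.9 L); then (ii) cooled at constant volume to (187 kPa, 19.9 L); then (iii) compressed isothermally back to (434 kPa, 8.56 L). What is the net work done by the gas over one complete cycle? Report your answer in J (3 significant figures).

W_net ≈ 1780 J

Leg (i): W = PΔV = (434)(19.9 − 8.56) = 4922 J.
Leg (ii): W = 0.
Leg (iii): W = PᵢVᵢ ln(V_f/Vᵢ) = (3721) ln(8.56/19.9) = -3139 J.
W_net = 4922 − 3139 = 1782 J.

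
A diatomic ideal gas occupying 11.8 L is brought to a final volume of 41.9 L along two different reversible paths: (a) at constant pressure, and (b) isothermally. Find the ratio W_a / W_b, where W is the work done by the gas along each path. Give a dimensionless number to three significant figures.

W_a / W_b ≈ 2.01

Path (a) isobaric: W = P₁(V₂ − V₁) → W_a/(P₁V₁) = 2.551.
Path (b) isothermal: W = P₁V₁ ln(V₂/V₁) → W_b/(P₁V₁) = 1.267.
W_a / W_b = 2.551 / 1.267 = 2.013.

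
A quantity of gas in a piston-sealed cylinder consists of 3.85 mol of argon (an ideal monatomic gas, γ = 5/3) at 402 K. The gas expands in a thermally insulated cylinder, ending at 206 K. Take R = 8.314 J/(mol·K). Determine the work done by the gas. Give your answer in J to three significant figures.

W ≈ 9410 J

Adiabatic ⇒ Q = 0, so W_by = −ΔU = nCᵥ(T₁ − T₂).
Cᵥ = 3R/2 = 12.47 J/(mol·K).
W = (3.85)(12.47)(402 − 206) = 9411 J.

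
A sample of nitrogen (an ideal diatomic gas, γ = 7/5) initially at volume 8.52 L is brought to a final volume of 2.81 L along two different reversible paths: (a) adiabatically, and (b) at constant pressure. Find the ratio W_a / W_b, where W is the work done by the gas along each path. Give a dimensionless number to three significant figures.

Path (a) adiabatic: W = P₁V₁(1 − (V₁/V₂)^(γ−1))/(γ−1) → W_a/(P₁V₁) = -1.396.
Path (b) isobaric: W = P₁(V₂ − V₁) → W_b/(P₁V₁) = -0.6702.
W_a / W_b = -1.396 / -0.6702 = 2.083.

W_a / W_b ≈ 2.08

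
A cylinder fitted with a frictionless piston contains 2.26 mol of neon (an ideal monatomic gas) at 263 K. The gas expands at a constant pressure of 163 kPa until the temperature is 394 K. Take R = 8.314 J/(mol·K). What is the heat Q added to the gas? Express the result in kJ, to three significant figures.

Q ≈ 6.15 kJ

Isobaric: W = nRΔT = (2.26)(8.314)(131) = 2461 J.
ΔU = nCᵥΔT with Cᵥ = 3R/2: ΔU = (2.26)(12.47)(131) = 3692 J.
Q = ΔU + W = 3692 + 2461 = 6154 J.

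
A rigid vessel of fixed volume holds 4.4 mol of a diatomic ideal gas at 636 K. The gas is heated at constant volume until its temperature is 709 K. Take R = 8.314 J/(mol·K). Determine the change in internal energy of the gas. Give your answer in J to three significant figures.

ΔU ≈ 6680 J

Constant volume ⇒ W = 0, so Q = ΔU = nCᵥΔT with Cᵥ = 5R/2 = 20.79 J/(mol·K).
ΔU = (4.4)(20.79)(709 − 636) = 6676 J.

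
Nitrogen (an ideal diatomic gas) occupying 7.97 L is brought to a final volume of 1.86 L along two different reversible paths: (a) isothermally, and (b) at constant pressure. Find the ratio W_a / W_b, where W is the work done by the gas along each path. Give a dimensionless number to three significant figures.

W_a / W_b ≈ 1.90

Path (a) isothermal: W = P₁V₁ ln(V₂/V₁) → W_a/(P₁V₁) = -1.455.
Path (b) isobaric: W = P₁(V₂ − V₁) → W_b/(P₁V₁) = -0.7666.
W_a / W_b = -1.455 / -0.7666 = 1.898.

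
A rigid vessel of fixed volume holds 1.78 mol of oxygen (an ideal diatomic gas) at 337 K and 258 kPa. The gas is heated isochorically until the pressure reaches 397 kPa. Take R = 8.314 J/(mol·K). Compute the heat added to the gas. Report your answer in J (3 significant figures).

Constant volume ⇒ W = 0, so Q = ΔU = nCᵥΔT with Cᵥ = 5R/2 = 20.79 J/(mol·K).
At constant V, T₂/T₁ = P₂/P₁ ⇒ ΔT = T₁(P₂/P₁ − 1) = 337·(397/258 − 1) = 181.6 K.
ΔU = (1.78)(20.79)(181.6) = 6717 J.

Q ≈ 6720 J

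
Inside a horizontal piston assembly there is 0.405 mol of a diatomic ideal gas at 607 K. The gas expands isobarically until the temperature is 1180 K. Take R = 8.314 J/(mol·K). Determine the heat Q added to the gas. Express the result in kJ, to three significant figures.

Isobaric: W = nRΔT = (0.405)(8.314)(573) = 1929 J.
ΔU = nCᵥΔT with Cᵥ = 5R/2: ΔU = (0.405)(20.79)(573) = 4823 J.
Q = ΔU + W = 4823 + 1929 = 6753 J.

Q ≈ 6.75 kJ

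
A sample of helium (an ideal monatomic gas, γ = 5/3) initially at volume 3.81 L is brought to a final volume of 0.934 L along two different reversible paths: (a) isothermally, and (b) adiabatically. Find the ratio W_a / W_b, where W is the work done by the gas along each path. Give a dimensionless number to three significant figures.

W_a / W_b ≈ 0.604

Path (a) isothermal: W = P₁V₁ ln(V₂/V₁) → W_a/(P₁V₁) = -1.406.
Path (b) adiabatic: W = P₁V₁(1 − (V₁/V₂)^(γ−1))/(γ−1) → W_b/(P₁V₁) = -2.33.
W_a / W_b = -1.406 / -2.33 = 0.6035.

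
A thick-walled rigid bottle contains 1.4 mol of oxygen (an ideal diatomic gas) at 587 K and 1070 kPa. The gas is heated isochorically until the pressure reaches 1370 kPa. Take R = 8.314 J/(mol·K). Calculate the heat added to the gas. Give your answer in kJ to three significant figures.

Q ≈ 4.79 kJ

Constant volume ⇒ W = 0, so Q = ΔU = nCᵥΔT with Cᵥ = 5R/2 = 20.79 J/(mol·K).
At constant V, T₂/T₁ = P₂/P₁ ⇒ ΔT = T₁(P₂/P₁ − 1) = 587·(1370/1070 − 1) = 164.6 K.
ΔU = (1.4)(20.79)(164.6) = 4789 J.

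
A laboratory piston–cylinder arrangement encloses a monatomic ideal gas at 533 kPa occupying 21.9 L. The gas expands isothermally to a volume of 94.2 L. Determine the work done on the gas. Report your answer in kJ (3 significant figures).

W ≈ -17.0 kJ

Isothermal: W = nRT ln(V₂/V₁) = P₁V₁ ln(V₂/V₁).
P₁V₁ = (533 kPa)(21.9 L) = 11673 J.
W = 11673 × ln(94.2/21.9) = 11673 × 1.459
W_by_gas = 17030 J; work on gas = −W_by = -17030 J.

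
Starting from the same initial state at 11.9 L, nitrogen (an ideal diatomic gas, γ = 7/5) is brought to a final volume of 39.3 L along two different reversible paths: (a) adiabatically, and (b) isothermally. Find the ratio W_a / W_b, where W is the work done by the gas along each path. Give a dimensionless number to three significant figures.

W_a / W_b ≈ 0.795

Path (a) adiabatic: W = P₁V₁(1 − (V₁/V₂)^(γ−1))/(γ−1) → W_a/(P₁V₁) = 0.9497.
Path (b) isothermal: W = P₁V₁ ln(V₂/V₁) → W_b/(P₁V₁) = 1.195.
W_a / W_b = 0.9497 / 1.195 = 0.795.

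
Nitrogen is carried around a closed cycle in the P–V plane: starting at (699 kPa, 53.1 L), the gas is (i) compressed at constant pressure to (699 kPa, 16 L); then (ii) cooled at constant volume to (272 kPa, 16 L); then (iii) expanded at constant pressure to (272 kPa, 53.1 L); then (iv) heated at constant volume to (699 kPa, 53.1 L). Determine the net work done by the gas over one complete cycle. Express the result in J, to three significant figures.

Constant-volume legs do no work.
W(i) = (699)(16 − 53.1) = -25933 J; W(iii) = (272)(53.1 − 16) = 10091 J.
W_net = -25933 + 10091 = -15842 J (the counter-clockwise enclosed area).

W_net ≈ -15800 J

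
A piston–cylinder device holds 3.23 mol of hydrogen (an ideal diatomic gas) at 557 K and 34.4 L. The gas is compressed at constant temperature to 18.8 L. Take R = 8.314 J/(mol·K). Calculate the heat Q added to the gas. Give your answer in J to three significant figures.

Isothermal ⇒ ΔU = 0, so Q = W = nRT ln(V₂/V₁).
Q = (3.23)(8.314)(557) ln(18.8/34.4) = 14958 × -0.6042 = -9037 J.

Q ≈ -9040 J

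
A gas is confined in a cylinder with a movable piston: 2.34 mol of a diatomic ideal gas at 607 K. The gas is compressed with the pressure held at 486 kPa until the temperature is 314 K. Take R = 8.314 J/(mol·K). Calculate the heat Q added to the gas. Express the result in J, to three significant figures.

Q ≈ -20000 J

Isobaric: W = nRΔT = (2.34)(8.314)(-293) = -5700 J.
ΔU = nCᵥΔT with Cᵥ = 5R/2: ΔU = (2.34)(20.79)(-293) = -14251 J.
Q = ΔU + W = -14251 − 5700 = -19951 J.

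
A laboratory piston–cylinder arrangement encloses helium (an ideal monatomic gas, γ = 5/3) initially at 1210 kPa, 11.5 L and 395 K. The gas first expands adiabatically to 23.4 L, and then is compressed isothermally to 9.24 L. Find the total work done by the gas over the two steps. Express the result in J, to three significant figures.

W_total ≈ -178 J

Step 1 (adiabatic): W = (P₁V₁ − P₂V₂)/(γ−1) = (13915 − 8666)/0.667 = 7874 J.
After step 1: P = 370.3 kPa, V = 23.4 L, T = 246 K.
Step 2 (isothermal): W = P₁V₁ ln(V₂/V₁) = (8666) ln(9.24/23.4) = -8052 J.
W_total = 7874 − 8052 = -178.2 J.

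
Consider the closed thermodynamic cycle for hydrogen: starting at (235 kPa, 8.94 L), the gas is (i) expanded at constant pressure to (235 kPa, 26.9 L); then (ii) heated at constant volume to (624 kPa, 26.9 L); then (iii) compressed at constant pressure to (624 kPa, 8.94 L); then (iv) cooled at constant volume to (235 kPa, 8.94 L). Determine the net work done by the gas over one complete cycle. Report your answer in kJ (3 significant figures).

W_net ≈ -6.99 kJ

Constant-volume legs do no work.
W(i) = (235)(26.9 − 8.94) = 4221 J; W(iii) = (624)(8.94 − 26.9) = -11207 J.
W_net = 4221 − 11207 = -6986 J (the counter-clockwise enclosed area).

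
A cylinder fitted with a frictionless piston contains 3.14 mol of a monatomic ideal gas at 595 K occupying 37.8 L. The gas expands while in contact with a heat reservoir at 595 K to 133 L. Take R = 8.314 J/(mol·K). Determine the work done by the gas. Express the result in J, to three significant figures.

W ≈ 19500 J

Isothermal: W = nRT ln(V₂/V₁).
W = (3.14)(8.314)(595) × ln(133/37.8)
  = 15533 × 1.258
W_by_gas = 19541 J.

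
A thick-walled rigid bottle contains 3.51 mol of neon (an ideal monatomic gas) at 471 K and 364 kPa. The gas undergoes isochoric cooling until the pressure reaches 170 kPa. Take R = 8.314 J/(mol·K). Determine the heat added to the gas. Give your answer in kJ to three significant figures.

Q ≈ -11.0 kJ

Constant volume ⇒ W = 0, so Q = ΔU = nCᵥΔT with Cᵥ = 3R/2 = 12.47 J/(mol·K).
At constant V, T₂/T₁ = P₂/P₁ ⇒ ΔT = T₁(P₂/P₁ − 1) = 471·(170/364 − 1) = -251 K.
ΔU = (3.51)(12.47)(-251) = -10988 J.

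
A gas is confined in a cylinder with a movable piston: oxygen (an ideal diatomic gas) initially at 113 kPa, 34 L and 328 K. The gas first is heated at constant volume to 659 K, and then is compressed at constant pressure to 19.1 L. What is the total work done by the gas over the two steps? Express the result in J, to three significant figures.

Step 1 (isochoric): W = 0 (constant volume).
After step 1: P = 227 kPa (V unchanged).
Step 2 (isobaric): W = PΔV = (227 kPa)(19.1 − 34 L) = -3383 J.
W_total = 0 − 3383 = -3383 J.

W_total ≈ -3380 J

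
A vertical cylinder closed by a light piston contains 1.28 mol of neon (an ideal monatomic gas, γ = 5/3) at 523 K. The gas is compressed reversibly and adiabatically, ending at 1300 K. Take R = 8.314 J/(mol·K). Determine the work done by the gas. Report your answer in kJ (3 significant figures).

W ≈ -12.4 kJ

Adiabatic ⇒ Q = 0, so W_by = −ΔU = nCᵥ(T₁ − T₂).
Cᵥ = 3R/2 = 12.47 J/(mol·K).
W = (1.28)(12.47)(523 − 1300) = -12403 J.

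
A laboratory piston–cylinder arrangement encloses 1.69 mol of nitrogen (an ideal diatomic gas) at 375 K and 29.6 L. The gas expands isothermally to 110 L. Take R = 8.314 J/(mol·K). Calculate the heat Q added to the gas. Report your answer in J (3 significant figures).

Isothermal ⇒ ΔU = 0, so Q = W = nRT ln(V₂/V₁).
Q = (1.69)(8.314)(375) ln(110/29.6) = 5269 × 1.313 = 6917 J.

Q ≈ 6920 J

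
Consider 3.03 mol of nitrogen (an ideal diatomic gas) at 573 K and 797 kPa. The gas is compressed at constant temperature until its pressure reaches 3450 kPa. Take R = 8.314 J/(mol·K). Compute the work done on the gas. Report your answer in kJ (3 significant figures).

Isothermal process: W = nRT ln(V₂/V₁) = nRT ln(P₁/P₂).
W = (3.03)(8.314)(573) × ln(797/3450)
  = 14435 × ln(0.231) = 14435 × -1.465
W_by_gas = -21151 J; work on gas = −W_by = 21151 J.

W ≈ 21.2 kJ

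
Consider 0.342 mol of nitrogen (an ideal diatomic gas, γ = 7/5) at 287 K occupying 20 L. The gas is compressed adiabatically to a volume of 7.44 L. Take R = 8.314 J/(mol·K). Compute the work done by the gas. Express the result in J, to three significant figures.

W ≈ -990 J

Adiabatic: TV^(γ−1) = const with γ = 7/5.
T₂ = T₁ (V₁/V₂)^(γ−1) = 287 × (20/7.44)^0.4 = 287 × 1.485 = 426.3 K.
W_by = nCᵥ(T₁ − T₂) = (0.342)(20.79)(287 − 426.3) = -989.9 J.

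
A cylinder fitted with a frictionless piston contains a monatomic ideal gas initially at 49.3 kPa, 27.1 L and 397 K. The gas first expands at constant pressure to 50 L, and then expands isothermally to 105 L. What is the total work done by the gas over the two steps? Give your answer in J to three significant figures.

W_total ≈ 2960 J

Step 1 (isobaric): W = PΔV = (49.3 kPa)(50 − 27.1 L) = 1129 J.
After step 1: P = 49.3 kPa, V = 50 L, T = 732.5 K.
Step 2 (isothermal): W = P₁V₁ ln(V₂/V₁) = (2465) ln(105/50) = 1829 J.
W_total = 1129 + 1829 = 2958 J.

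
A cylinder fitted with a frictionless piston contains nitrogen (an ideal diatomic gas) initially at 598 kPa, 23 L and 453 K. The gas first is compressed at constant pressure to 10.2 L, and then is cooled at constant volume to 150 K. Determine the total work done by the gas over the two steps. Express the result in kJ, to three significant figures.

W_total ≈ -7.65 kJ

Step 1 (isobaric): W = PΔV = (598 kPa)(10.2 − 23 L) = -7654 J.
Step 2 (isochoric): W = 0 (constant volume).
W_total = -7654 + 0 = -7654 J.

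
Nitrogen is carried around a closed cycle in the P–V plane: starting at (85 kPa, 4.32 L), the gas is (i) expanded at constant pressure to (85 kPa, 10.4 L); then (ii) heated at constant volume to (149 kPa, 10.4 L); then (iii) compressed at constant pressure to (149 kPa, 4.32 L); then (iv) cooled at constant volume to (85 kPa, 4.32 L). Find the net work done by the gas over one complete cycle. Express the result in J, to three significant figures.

Constant-volume legs do no work.
W(i) = (85)(10.4 − 4.32) = 516.8 J; W(iii) = (149)(4.32 − 10.4) = -905.9 J.
W_net = 516.8 − 905.9 = -389.1 J (the counter-clockwise enclosed area).

W_net ≈ -389 J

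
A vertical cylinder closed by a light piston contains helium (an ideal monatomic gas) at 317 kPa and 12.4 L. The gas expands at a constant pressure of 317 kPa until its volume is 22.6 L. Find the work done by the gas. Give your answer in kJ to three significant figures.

W ≈ 3.23 kJ

Isobaric: W = P ΔV.
W = (317 kPa)(22.6 − 12.4 L) = (317)(10.2) = 3233 J.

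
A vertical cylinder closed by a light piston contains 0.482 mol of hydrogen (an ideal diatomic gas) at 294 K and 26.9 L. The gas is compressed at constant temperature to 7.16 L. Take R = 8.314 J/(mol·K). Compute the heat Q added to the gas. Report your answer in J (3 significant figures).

Isothermal ⇒ ΔU = 0, so Q = W = nRT ln(V₂/V₁).
Q = (0.482)(8.314)(294) ln(7.16/26.9) = 1178 × -1.324 = -1559 J.

Q ≈ -1560 J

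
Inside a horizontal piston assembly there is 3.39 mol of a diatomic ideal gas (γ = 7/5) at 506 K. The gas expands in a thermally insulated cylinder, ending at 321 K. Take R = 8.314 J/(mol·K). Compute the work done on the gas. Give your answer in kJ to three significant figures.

Adiabatic ⇒ Q = 0, so W_by = −ΔU = nCᵥ(T₁ − T₂).
Cᵥ = 5R/2 = 20.79 J/(mol·K).
W = (3.39)(20.79)(506 − 321) = 13035 J.
Work on gas = −W_by = -13035 J.

W ≈ -13.0 kJ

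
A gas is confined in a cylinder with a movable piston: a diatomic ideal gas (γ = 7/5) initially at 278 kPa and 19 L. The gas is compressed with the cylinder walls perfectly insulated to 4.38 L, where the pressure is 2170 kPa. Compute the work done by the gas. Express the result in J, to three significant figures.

W ≈ -10600 J

Adiabatic: W = (P₁V₁ − P₂V₂)/(γ − 1) with γ = 7/5.
P₁V₁ = 5282 J, P₂V₂ = 9505 J.
W = (5282 − 9505) / 0.4 = -10557 J.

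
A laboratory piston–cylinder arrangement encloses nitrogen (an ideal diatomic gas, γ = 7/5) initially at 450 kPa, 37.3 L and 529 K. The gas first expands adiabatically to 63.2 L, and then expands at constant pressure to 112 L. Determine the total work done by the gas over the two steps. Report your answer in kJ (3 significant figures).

Step 1 (adiabatic): W = (P₁V₁ − P₂V₂)/(γ−1) = (16785 − 13593)/0.4 = 7980 J.
After step 1: P = 215.1 kPa, V = 63.2 L, T = 428.4 K.
Step 2 (isobaric): W = PΔV = (215.1 kPa)(112 − 63.2 L) = 10496 J.
W_total = 7980 + 10496 = 18476 J.

W_total ≈ 18.5 kJ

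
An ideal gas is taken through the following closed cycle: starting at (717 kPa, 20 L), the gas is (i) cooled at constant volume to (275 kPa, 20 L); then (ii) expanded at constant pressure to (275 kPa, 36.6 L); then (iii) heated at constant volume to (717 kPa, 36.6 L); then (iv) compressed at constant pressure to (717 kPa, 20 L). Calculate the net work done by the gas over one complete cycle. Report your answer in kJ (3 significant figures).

Constant-volume legs do no work.
W(ii) = (275)(36.6 − 20) = 4565 J; W(iv) = (717)(20 − 36.6) = -11902 J.
W_net = 4565 − 11902 = -7337 J (the counter-clockwise enclosed area).

W_net ≈ -7.34 kJ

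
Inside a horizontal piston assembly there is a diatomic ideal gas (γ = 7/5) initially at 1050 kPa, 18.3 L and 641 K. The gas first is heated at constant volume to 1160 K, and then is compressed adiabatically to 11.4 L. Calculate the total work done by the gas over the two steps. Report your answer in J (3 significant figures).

W_total ≈ -18100 J

Step 1 (isochoric): W = 0 (constant volume).
After step 1: P = 1900 kPa (V unchanged).
Step 2 (adiabatic): W = (P₁V₁ − P₂V₂)/(γ−1) = (34773 − 42020)/0.4 = -18119 J.
W_total = 0 − 18119 = -18119 J.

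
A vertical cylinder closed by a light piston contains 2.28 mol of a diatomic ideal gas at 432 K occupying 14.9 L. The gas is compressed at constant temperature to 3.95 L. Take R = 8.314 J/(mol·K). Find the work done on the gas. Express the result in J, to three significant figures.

Isothermal: W = nRT ln(V₂/V₁).
W = (2.28)(8.314)(432) × ln(3.95/14.9)
  = 8189 × -1.328
W_by_gas = -10872 J; work on gas = −W_by = 10872 J.

W ≈ 10900 J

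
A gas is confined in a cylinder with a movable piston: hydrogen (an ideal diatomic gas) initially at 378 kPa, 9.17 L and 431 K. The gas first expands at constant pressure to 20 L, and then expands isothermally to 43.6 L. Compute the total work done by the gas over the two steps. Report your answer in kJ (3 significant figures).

W_total ≈ 9.99 kJ

Step 1 (isobaric): W = PΔV = (378 kPa)(20 − 9.17 L) = 4094 J.
After step 1: P = 378 kPa, V = 20 L, T = 940 K.
Step 2 (isothermal): W = P₁V₁ ln(V₂/V₁) = (7560) ln(43.6/20) = 5892 J.
W_total = 4094 + 5892 = 9985 J.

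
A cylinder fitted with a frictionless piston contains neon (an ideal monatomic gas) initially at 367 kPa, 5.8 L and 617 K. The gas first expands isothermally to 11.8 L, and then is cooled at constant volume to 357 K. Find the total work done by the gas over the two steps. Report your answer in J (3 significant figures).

W_total ≈ 1510 J

Step 1 (isothermal): W = P₁V₁ ln(V₂/V₁) = (2129) ln(11.8/5.8) = 1512 J.
Step 2 (isochoric): W = 0 (constant volume).
W_total = 1512 + 0 = 1512 J.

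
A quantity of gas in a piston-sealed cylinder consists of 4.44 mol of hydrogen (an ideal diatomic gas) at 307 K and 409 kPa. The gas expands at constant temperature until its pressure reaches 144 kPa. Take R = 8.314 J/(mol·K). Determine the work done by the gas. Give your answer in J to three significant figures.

Isothermal process: W = nRT ln(V₂/V₁) = nRT ln(P₁/P₂).
W = (4.44)(8.314)(307) × ln(409/144)
  = 11333 × ln(2.84) = 11333 × 1.044
W_by_gas = 11830 J.

W ≈ 11800 J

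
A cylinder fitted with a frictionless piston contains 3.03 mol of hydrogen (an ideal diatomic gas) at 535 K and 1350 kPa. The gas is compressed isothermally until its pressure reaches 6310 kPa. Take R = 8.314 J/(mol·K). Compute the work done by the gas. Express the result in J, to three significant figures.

W ≈ -20800 J

Isothermal process: W = nRT ln(V₂/V₁) = nRT ln(P₁/P₂).
W = (3.03)(8.314)(535) × ln(1350/6310)
  = 13477 × ln(0.2139) = 13477 × -1.542
W_by_gas = -20783 J.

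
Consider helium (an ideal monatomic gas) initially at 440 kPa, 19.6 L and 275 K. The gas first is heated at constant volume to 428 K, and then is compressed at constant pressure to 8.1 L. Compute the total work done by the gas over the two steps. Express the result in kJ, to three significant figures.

Step 1 (isochoric): W = 0 (constant volume).
After step 1: P = 684.8 kPa (V unchanged).
Step 2 (isobaric): W = PΔV = (684.8 kPa)(8.1 − 19.6 L) = -7875 J.
W_total = 0 − 7875 = -7875 J.

W_total ≈ -7.88 kJ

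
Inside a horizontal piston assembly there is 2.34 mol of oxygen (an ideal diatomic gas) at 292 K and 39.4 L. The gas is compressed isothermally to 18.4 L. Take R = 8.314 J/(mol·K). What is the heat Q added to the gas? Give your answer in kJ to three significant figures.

Isothermal ⇒ ΔU = 0, so Q = W = nRT ln(V₂/V₁).
Q = (2.34)(8.314)(292) ln(18.4/39.4) = 5681 × -0.7614 = -4325 J.

Q ≈ -4.33 kJ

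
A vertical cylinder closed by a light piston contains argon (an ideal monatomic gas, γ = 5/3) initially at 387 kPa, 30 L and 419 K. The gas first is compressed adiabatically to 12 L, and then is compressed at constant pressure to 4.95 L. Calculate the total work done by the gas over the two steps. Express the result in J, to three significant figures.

Step 1 (adiabatic): W = (P₁V₁ − P₂V₂)/(γ−1) = (11610 − 21386)/0.667 = -14664 J.
After step 1: P = 1782 kPa, V = 12 L, T = 771.8 K.
Step 2 (isobaric): W = PΔV = (1782 kPa)(4.95 − 12 L) = -12564 J.
W_total = -14664 − 12564 = -27228 J.

W_total ≈ -27200 J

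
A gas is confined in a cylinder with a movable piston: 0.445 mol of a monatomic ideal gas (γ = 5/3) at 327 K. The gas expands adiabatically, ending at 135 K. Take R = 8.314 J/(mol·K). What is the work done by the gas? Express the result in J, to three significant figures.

W ≈ 1070 J

Adiabatic ⇒ Q = 0, so W_by = −ΔU = nCᵥ(T₁ − T₂).
Cᵥ = 3R/2 = 12.47 J/(mol·K).
W = (0.445)(12.47)(327 − 135) = 1066 J.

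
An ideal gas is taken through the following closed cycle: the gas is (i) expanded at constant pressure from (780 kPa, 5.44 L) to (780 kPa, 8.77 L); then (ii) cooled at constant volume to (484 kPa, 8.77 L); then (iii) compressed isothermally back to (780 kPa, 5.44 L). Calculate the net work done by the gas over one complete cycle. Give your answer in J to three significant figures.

W_net ≈ 570 J

Leg (i): W = PΔV = (780)(8.77 − 5.44) = 2597 J.
Leg (ii): W = 0.
Leg (iii): W = PᵢVᵢ ln(V_f/Vᵢ) = (4245) ln(5.44/8.77) = -2027 J.
W_net = 2597 − 2027 = 570.3 J.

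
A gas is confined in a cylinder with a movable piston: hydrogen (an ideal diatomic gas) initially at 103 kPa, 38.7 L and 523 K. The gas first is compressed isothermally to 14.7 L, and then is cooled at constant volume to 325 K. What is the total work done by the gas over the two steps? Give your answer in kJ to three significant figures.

W_total ≈ -3.86 kJ

Step 1 (isothermal): W = P₁V₁ ln(V₂/V₁) = (3986) ln(14.7/38.7) = -3859 J.
Step 2 (isochoric): W = 0 (constant volume).
W_total = -3859 + 0 = -3859 J.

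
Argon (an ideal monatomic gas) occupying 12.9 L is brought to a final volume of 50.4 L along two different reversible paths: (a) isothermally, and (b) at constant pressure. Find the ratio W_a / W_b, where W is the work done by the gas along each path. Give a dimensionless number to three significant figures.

Path (a) isothermal: W = P₁V₁ ln(V₂/V₁) → W_a/(P₁V₁) = 1.363.
Path (b) isobaric: W = P₁(V₂ − V₁) → W_b/(P₁V₁) = 2.907.
W_a / W_b = 1.363 / 2.907 = 0.4688.

W_a / W_b ≈ 0.469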